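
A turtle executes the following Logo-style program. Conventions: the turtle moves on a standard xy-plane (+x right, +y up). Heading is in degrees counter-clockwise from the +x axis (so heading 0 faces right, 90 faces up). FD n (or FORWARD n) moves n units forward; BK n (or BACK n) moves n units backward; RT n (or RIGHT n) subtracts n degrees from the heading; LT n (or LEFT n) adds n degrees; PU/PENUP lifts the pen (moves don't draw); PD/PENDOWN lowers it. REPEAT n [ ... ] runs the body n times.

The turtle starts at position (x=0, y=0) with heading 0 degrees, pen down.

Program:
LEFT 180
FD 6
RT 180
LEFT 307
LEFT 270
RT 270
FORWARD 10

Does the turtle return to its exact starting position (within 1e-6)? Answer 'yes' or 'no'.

Executing turtle program step by step:
Start: pos=(0,0), heading=0, pen down
LT 180: heading 0 -> 180
FD 6: (0,0) -> (-6,0) [heading=180, draw]
RT 180: heading 180 -> 0
LT 307: heading 0 -> 307
LT 270: heading 307 -> 217
RT 270: heading 217 -> 307
FD 10: (-6,0) -> (0.018,-7.986) [heading=307, draw]
Final: pos=(0.018,-7.986), heading=307, 2 segment(s) drawn

Start position: (0, 0)
Final position: (0.018, -7.986)
Distance = 7.986; >= 1e-6 -> NOT closed

Answer: no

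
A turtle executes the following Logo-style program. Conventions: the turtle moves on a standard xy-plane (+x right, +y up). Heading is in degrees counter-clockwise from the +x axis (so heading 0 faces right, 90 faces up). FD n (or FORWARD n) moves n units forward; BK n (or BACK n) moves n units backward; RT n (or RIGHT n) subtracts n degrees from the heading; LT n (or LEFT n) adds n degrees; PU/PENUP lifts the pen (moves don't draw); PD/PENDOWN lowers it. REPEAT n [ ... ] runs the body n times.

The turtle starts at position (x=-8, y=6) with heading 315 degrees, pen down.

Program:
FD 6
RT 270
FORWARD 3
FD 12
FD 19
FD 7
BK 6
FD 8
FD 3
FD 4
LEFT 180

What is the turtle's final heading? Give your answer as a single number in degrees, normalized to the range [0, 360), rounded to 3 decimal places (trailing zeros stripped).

Executing turtle program step by step:
Start: pos=(-8,6), heading=315, pen down
FD 6: (-8,6) -> (-3.757,1.757) [heading=315, draw]
RT 270: heading 315 -> 45
FD 3: (-3.757,1.757) -> (-1.636,3.879) [heading=45, draw]
FD 12: (-1.636,3.879) -> (6.849,12.364) [heading=45, draw]
FD 19: (6.849,12.364) -> (20.284,25.799) [heading=45, draw]
FD 7: (20.284,25.799) -> (25.234,30.749) [heading=45, draw]
BK 6: (25.234,30.749) -> (20.991,26.506) [heading=45, draw]
FD 8: (20.991,26.506) -> (26.648,32.163) [heading=45, draw]
FD 3: (26.648,32.163) -> (28.77,34.284) [heading=45, draw]
FD 4: (28.77,34.284) -> (31.598,37.113) [heading=45, draw]
LT 180: heading 45 -> 225
Final: pos=(31.598,37.113), heading=225, 9 segment(s) drawn

Answer: 225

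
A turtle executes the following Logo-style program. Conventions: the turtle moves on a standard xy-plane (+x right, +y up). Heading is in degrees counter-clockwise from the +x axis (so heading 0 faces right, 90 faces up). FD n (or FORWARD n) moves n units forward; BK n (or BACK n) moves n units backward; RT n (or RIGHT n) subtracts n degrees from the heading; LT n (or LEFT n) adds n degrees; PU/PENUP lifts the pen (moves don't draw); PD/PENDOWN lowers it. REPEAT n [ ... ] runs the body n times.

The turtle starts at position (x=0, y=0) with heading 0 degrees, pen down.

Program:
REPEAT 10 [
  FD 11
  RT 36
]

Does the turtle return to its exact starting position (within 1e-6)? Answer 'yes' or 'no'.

Answer: yes

Derivation:
Executing turtle program step by step:
Start: pos=(0,0), heading=0, pen down
REPEAT 10 [
  -- iteration 1/10 --
  FD 11: (0,0) -> (11,0) [heading=0, draw]
  RT 36: heading 0 -> 324
  -- iteration 2/10 --
  FD 11: (11,0) -> (19.899,-6.466) [heading=324, draw]
  RT 36: heading 324 -> 288
  -- iteration 3/10 --
  FD 11: (19.899,-6.466) -> (23.298,-16.927) [heading=288, draw]
  RT 36: heading 288 -> 252
  -- iteration 4/10 --
  FD 11: (23.298,-16.927) -> (19.899,-27.389) [heading=252, draw]
  RT 36: heading 252 -> 216
  -- iteration 5/10 --
  FD 11: (19.899,-27.389) -> (11,-33.855) [heading=216, draw]
  RT 36: heading 216 -> 180
  -- iteration 6/10 --
  FD 11: (11,-33.855) -> (0,-33.855) [heading=180, draw]
  RT 36: heading 180 -> 144
  -- iteration 7/10 --
  FD 11: (0,-33.855) -> (-8.899,-27.389) [heading=144, draw]
  RT 36: heading 144 -> 108
  -- iteration 8/10 --
  FD 11: (-8.899,-27.389) -> (-12.298,-16.927) [heading=108, draw]
  RT 36: heading 108 -> 72
  -- iteration 9/10 --
  FD 11: (-12.298,-16.927) -> (-8.899,-6.466) [heading=72, draw]
  RT 36: heading 72 -> 36
  -- iteration 10/10 --
  FD 11: (-8.899,-6.466) -> (0,0) [heading=36, draw]
  RT 36: heading 36 -> 0
]
Final: pos=(0,0), heading=0, 10 segment(s) drawn

Start position: (0, 0)
Final position: (0, 0)
Distance = 0; < 1e-6 -> CLOSED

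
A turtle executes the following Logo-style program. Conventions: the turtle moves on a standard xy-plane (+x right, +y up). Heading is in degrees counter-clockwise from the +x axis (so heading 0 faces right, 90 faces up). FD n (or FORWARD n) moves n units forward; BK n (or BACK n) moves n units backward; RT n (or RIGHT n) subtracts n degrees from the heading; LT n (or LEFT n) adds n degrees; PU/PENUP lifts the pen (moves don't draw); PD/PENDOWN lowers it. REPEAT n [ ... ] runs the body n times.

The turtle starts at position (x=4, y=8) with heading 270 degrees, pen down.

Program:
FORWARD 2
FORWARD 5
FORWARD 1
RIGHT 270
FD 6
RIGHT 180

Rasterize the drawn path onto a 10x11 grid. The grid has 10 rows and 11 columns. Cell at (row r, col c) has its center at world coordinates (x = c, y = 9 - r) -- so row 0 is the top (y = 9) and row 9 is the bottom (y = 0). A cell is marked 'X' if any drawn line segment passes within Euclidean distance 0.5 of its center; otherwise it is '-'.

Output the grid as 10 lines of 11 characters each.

Segment 0: (4,8) -> (4,6)
Segment 1: (4,6) -> (4,1)
Segment 2: (4,1) -> (4,0)
Segment 3: (4,0) -> (10,0)

Answer: -----------
----X------
----X------
----X------
----X------
----X------
----X------
----X------
----X------
----XXXXXXX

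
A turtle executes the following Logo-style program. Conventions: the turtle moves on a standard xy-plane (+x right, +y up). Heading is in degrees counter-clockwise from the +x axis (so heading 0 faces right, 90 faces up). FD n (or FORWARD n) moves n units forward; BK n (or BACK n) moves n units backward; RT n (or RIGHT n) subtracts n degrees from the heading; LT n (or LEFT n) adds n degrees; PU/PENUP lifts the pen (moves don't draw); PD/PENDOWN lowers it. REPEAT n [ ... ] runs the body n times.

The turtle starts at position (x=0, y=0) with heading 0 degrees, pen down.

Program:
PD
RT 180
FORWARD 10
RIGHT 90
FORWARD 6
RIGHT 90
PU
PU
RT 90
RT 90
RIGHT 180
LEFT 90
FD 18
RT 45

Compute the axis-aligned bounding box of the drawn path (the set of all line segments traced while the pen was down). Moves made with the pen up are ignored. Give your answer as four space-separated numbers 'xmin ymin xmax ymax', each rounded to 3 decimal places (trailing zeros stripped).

Executing turtle program step by step:
Start: pos=(0,0), heading=0, pen down
PD: pen down
RT 180: heading 0 -> 180
FD 10: (0,0) -> (-10,0) [heading=180, draw]
RT 90: heading 180 -> 90
FD 6: (-10,0) -> (-10,6) [heading=90, draw]
RT 90: heading 90 -> 0
PU: pen up
PU: pen up
RT 90: heading 0 -> 270
RT 90: heading 270 -> 180
RT 180: heading 180 -> 0
LT 90: heading 0 -> 90
FD 18: (-10,6) -> (-10,24) [heading=90, move]
RT 45: heading 90 -> 45
Final: pos=(-10,24), heading=45, 2 segment(s) drawn

Segment endpoints: x in {-10, -10, 0}, y in {0, 0, 6}
xmin=-10, ymin=0, xmax=0, ymax=6

Answer: -10 0 0 6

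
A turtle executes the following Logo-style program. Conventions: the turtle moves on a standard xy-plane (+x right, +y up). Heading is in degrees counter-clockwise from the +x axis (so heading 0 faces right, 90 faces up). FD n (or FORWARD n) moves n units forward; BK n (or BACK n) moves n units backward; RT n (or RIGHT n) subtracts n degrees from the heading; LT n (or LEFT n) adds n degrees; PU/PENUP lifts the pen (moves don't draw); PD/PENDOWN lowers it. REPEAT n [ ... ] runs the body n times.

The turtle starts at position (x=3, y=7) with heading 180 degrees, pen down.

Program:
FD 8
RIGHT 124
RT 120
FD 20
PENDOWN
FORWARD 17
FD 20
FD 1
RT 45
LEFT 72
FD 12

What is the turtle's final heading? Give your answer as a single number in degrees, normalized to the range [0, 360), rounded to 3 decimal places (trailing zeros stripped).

Answer: 323

Derivation:
Executing turtle program step by step:
Start: pos=(3,7), heading=180, pen down
FD 8: (3,7) -> (-5,7) [heading=180, draw]
RT 124: heading 180 -> 56
RT 120: heading 56 -> 296
FD 20: (-5,7) -> (3.767,-10.976) [heading=296, draw]
PD: pen down
FD 17: (3.767,-10.976) -> (11.22,-26.255) [heading=296, draw]
FD 20: (11.22,-26.255) -> (19.987,-44.231) [heading=296, draw]
FD 1: (19.987,-44.231) -> (20.426,-45.13) [heading=296, draw]
RT 45: heading 296 -> 251
LT 72: heading 251 -> 323
FD 12: (20.426,-45.13) -> (30.009,-52.352) [heading=323, draw]
Final: pos=(30.009,-52.352), heading=323, 6 segment(s) drawn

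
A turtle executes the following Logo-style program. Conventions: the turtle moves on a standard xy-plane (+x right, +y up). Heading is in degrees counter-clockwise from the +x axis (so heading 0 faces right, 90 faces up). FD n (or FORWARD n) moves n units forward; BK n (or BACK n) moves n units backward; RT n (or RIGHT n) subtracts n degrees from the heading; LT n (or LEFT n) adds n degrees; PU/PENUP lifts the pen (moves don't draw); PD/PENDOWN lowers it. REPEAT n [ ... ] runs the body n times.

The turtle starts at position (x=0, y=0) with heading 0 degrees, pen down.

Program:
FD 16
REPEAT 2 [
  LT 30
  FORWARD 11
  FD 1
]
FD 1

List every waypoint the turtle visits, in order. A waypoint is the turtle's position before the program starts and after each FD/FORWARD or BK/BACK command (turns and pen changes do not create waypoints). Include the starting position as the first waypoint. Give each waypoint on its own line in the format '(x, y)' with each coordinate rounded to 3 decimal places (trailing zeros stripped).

Answer: (0, 0)
(16, 0)
(25.526, 5.5)
(26.392, 6)
(31.892, 15.526)
(32.392, 16.392)
(32.892, 17.258)

Derivation:
Executing turtle program step by step:
Start: pos=(0,0), heading=0, pen down
FD 16: (0,0) -> (16,0) [heading=0, draw]
REPEAT 2 [
  -- iteration 1/2 --
  LT 30: heading 0 -> 30
  FD 11: (16,0) -> (25.526,5.5) [heading=30, draw]
  FD 1: (25.526,5.5) -> (26.392,6) [heading=30, draw]
  -- iteration 2/2 --
  LT 30: heading 30 -> 60
  FD 11: (26.392,6) -> (31.892,15.526) [heading=60, draw]
  FD 1: (31.892,15.526) -> (32.392,16.392) [heading=60, draw]
]
FD 1: (32.392,16.392) -> (32.892,17.258) [heading=60, draw]
Final: pos=(32.892,17.258), heading=60, 6 segment(s) drawn
Waypoints (7 total):
(0, 0)
(16, 0)
(25.526, 5.5)
(26.392, 6)
(31.892, 15.526)
(32.392, 16.392)
(32.892, 17.258)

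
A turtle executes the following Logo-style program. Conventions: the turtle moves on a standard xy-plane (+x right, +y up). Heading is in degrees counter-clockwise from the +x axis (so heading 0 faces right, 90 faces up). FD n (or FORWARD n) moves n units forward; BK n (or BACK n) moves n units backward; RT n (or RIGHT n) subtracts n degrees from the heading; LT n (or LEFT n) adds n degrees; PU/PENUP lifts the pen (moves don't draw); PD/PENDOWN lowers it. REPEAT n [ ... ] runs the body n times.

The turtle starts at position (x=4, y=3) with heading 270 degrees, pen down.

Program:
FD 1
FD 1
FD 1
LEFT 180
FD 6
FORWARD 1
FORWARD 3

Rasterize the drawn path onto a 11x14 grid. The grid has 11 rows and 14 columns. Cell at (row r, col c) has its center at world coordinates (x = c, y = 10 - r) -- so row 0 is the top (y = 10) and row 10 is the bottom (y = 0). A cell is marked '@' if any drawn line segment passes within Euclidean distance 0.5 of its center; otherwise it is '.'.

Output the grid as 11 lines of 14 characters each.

Answer: ....@.........
....@.........
....@.........
....@.........
....@.........
....@.........
....@.........
....@.........
....@.........
....@.........
....@.........

Derivation:
Segment 0: (4,3) -> (4,2)
Segment 1: (4,2) -> (4,1)
Segment 2: (4,1) -> (4,0)
Segment 3: (4,0) -> (4,6)
Segment 4: (4,6) -> (4,7)
Segment 5: (4,7) -> (4,10)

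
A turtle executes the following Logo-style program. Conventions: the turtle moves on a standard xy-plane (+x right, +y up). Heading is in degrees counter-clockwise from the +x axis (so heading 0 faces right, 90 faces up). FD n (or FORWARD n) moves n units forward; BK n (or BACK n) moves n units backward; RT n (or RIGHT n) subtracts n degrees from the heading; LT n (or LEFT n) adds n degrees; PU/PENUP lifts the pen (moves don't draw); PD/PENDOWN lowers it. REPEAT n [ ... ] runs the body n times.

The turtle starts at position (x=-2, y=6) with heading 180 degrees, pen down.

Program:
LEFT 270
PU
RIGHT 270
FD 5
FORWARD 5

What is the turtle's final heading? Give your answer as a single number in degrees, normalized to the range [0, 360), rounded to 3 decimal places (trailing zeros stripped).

Executing turtle program step by step:
Start: pos=(-2,6), heading=180, pen down
LT 270: heading 180 -> 90
PU: pen up
RT 270: heading 90 -> 180
FD 5: (-2,6) -> (-7,6) [heading=180, move]
FD 5: (-7,6) -> (-12,6) [heading=180, move]
Final: pos=(-12,6), heading=180, 0 segment(s) drawn

Answer: 180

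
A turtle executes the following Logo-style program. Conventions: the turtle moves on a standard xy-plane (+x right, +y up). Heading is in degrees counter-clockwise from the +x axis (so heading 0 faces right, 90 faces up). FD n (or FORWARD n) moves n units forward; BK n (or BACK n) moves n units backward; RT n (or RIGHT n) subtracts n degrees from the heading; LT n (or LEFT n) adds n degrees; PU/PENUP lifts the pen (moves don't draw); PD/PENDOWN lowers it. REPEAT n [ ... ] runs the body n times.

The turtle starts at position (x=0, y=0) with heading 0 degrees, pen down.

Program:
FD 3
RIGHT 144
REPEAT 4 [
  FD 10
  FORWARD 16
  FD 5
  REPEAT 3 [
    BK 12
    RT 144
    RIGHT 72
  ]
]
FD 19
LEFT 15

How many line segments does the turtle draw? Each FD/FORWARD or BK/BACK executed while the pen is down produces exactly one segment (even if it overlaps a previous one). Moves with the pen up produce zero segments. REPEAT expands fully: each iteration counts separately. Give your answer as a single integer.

Answer: 26

Derivation:
Executing turtle program step by step:
Start: pos=(0,0), heading=0, pen down
FD 3: (0,0) -> (3,0) [heading=0, draw]
RT 144: heading 0 -> 216
REPEAT 4 [
  -- iteration 1/4 --
  FD 10: (3,0) -> (-5.09,-5.878) [heading=216, draw]
  FD 16: (-5.09,-5.878) -> (-18.034,-15.282) [heading=216, draw]
  FD 5: (-18.034,-15.282) -> (-22.08,-18.221) [heading=216, draw]
  REPEAT 3 [
    -- iteration 1/3 --
    BK 12: (-22.08,-18.221) -> (-12.371,-11.168) [heading=216, draw]
    RT 144: heading 216 -> 72
    RT 72: heading 72 -> 0
    -- iteration 2/3 --
    BK 12: (-12.371,-11.168) -> (-24.371,-11.168) [heading=0, draw]
    RT 144: heading 0 -> 216
    RT 72: heading 216 -> 144
    -- iteration 3/3 --
    BK 12: (-24.371,-11.168) -> (-14.663,-18.221) [heading=144, draw]
    RT 144: heading 144 -> 0
    RT 72: heading 0 -> 288
  ]
  -- iteration 2/4 --
  FD 10: (-14.663,-18.221) -> (-11.573,-27.732) [heading=288, draw]
  FD 16: (-11.573,-27.732) -> (-6.629,-42.949) [heading=288, draw]
  FD 5: (-6.629,-42.949) -> (-5.084,-47.704) [heading=288, draw]
  REPEAT 3 [
    -- iteration 1/3 --
    BK 12: (-5.084,-47.704) -> (-8.792,-36.291) [heading=288, draw]
    RT 144: heading 288 -> 144
    RT 72: heading 144 -> 72
    -- iteration 2/3 --
    BK 12: (-8.792,-36.291) -> (-12.5,-47.704) [heading=72, draw]
    RT 144: heading 72 -> 288
    RT 72: heading 288 -> 216
    -- iteration 3/3 --
    BK 12: (-12.5,-47.704) -> (-2.792,-40.651) [heading=216, draw]
    RT 144: heading 216 -> 72
    RT 72: heading 72 -> 0
  ]
  -- iteration 3/4 --
  FD 10: (-2.792,-40.651) -> (7.208,-40.651) [heading=0, draw]
  FD 16: (7.208,-40.651) -> (23.208,-40.651) [heading=0, draw]
  FD 5: (23.208,-40.651) -> (28.208,-40.651) [heading=0, draw]
  REPEAT 3 [
    -- iteration 1/3 --
    BK 12: (28.208,-40.651) -> (16.208,-40.651) [heading=0, draw]
    RT 144: heading 0 -> 216
    RT 72: heading 216 -> 144
    -- iteration 2/3 --
    BK 12: (16.208,-40.651) -> (25.916,-47.704) [heading=144, draw]
    RT 144: heading 144 -> 0
    RT 72: heading 0 -> 288
    -- iteration 3/3 --
    BK 12: (25.916,-47.704) -> (22.208,-36.291) [heading=288, draw]
    RT 144: heading 288 -> 144
    RT 72: heading 144 -> 72
  ]
  -- iteration 4/4 --
  FD 10: (22.208,-36.291) -> (25.298,-26.781) [heading=72, draw]
  FD 16: (25.298,-26.781) -> (30.243,-11.564) [heading=72, draw]
  FD 5: (30.243,-11.564) -> (31.788,-6.809) [heading=72, draw]
  REPEAT 3 [
    -- iteration 1/3 --
    BK 12: (31.788,-6.809) -> (28.08,-18.221) [heading=72, draw]
    RT 144: heading 72 -> 288
    RT 72: heading 288 -> 216
    -- iteration 2/3 --
    BK 12: (28.08,-18.221) -> (37.788,-11.168) [heading=216, draw]
    RT 144: heading 216 -> 72
    RT 72: heading 72 -> 0
    -- iteration 3/3 --
    BK 12: (37.788,-11.168) -> (25.788,-11.168) [heading=0, draw]
    RT 144: heading 0 -> 216
    RT 72: heading 216 -> 144
  ]
]
FD 19: (25.788,-11.168) -> (10.416,0) [heading=144, draw]
LT 15: heading 144 -> 159
Final: pos=(10.416,0), heading=159, 26 segment(s) drawn
Segments drawn: 26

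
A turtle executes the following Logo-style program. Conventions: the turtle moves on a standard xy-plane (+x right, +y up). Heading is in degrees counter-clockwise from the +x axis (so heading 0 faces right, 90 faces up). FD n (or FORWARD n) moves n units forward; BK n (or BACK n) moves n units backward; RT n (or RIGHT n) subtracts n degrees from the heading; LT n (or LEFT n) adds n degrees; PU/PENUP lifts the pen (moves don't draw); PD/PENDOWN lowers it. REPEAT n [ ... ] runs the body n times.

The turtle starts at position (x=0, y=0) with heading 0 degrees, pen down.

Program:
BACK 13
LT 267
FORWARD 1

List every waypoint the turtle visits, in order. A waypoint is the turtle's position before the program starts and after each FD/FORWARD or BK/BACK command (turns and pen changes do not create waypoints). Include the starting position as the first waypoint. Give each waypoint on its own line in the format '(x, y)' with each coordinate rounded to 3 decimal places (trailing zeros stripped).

Answer: (0, 0)
(-13, 0)
(-13.052, -0.999)

Derivation:
Executing turtle program step by step:
Start: pos=(0,0), heading=0, pen down
BK 13: (0,0) -> (-13,0) [heading=0, draw]
LT 267: heading 0 -> 267
FD 1: (-13,0) -> (-13.052,-0.999) [heading=267, draw]
Final: pos=(-13.052,-0.999), heading=267, 2 segment(s) drawn
Waypoints (3 total):
(0, 0)
(-13, 0)
(-13.052, -0.999)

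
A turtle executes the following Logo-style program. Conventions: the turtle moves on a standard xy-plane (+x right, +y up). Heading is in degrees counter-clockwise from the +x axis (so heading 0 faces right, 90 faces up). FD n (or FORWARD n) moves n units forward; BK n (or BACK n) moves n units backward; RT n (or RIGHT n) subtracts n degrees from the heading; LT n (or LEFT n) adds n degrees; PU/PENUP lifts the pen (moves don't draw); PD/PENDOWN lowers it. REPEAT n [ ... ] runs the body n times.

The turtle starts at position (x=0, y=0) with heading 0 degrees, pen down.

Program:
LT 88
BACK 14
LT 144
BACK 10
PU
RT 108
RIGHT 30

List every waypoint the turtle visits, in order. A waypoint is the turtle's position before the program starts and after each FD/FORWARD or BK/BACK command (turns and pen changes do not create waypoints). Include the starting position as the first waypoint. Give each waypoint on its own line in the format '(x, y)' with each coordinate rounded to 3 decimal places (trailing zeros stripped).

Answer: (0, 0)
(-0.489, -13.991)
(5.668, -6.111)

Derivation:
Executing turtle program step by step:
Start: pos=(0,0), heading=0, pen down
LT 88: heading 0 -> 88
BK 14: (0,0) -> (-0.489,-13.991) [heading=88, draw]
LT 144: heading 88 -> 232
BK 10: (-0.489,-13.991) -> (5.668,-6.111) [heading=232, draw]
PU: pen up
RT 108: heading 232 -> 124
RT 30: heading 124 -> 94
Final: pos=(5.668,-6.111), heading=94, 2 segment(s) drawn
Waypoints (3 total):
(0, 0)
(-0.489, -13.991)
(5.668, -6.111)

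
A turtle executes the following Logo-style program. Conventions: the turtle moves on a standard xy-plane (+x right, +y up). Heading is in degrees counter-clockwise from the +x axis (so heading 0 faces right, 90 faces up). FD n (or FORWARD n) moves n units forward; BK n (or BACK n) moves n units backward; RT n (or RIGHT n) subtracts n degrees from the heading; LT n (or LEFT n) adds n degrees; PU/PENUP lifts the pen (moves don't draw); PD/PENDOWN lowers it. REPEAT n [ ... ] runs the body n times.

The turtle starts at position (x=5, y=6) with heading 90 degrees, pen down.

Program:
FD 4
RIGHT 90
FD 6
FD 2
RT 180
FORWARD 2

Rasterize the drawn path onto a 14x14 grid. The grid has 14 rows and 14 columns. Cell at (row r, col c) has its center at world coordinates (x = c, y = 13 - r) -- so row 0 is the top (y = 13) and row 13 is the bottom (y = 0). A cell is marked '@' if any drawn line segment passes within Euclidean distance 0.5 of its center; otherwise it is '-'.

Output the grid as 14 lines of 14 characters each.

Answer: --------------
--------------
--------------
-----@@@@@@@@@
-----@--------
-----@--------
-----@--------
-----@--------
--------------
--------------
--------------
--------------
--------------
--------------

Derivation:
Segment 0: (5,6) -> (5,10)
Segment 1: (5,10) -> (11,10)
Segment 2: (11,10) -> (13,10)
Segment 3: (13,10) -> (11,10)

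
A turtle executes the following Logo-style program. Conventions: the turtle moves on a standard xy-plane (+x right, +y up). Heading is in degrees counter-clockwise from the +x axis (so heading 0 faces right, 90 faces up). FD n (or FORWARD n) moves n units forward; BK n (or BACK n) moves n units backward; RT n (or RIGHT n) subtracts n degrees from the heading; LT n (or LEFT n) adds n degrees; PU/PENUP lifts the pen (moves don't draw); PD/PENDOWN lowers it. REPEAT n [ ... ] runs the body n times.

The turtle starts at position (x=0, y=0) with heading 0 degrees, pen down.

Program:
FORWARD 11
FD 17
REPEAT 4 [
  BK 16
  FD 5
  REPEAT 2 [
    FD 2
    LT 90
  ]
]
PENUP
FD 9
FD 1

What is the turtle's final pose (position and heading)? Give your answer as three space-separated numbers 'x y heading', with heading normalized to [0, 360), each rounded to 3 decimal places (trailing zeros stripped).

Answer: 38 0 0

Derivation:
Executing turtle program step by step:
Start: pos=(0,0), heading=0, pen down
FD 11: (0,0) -> (11,0) [heading=0, draw]
FD 17: (11,0) -> (28,0) [heading=0, draw]
REPEAT 4 [
  -- iteration 1/4 --
  BK 16: (28,0) -> (12,0) [heading=0, draw]
  FD 5: (12,0) -> (17,0) [heading=0, draw]
  REPEAT 2 [
    -- iteration 1/2 --
    FD 2: (17,0) -> (19,0) [heading=0, draw]
    LT 90: heading 0 -> 90
    -- iteration 2/2 --
    FD 2: (19,0) -> (19,2) [heading=90, draw]
    LT 90: heading 90 -> 180
  ]
  -- iteration 2/4 --
  BK 16: (19,2) -> (35,2) [heading=180, draw]
  FD 5: (35,2) -> (30,2) [heading=180, draw]
  REPEAT 2 [
    -- iteration 1/2 --
    FD 2: (30,2) -> (28,2) [heading=180, draw]
    LT 90: heading 180 -> 270
    -- iteration 2/2 --
    FD 2: (28,2) -> (28,0) [heading=270, draw]
    LT 90: heading 270 -> 0
  ]
  -- iteration 3/4 --
  BK 16: (28,0) -> (12,0) [heading=0, draw]
  FD 5: (12,0) -> (17,0) [heading=0, draw]
  REPEAT 2 [
    -- iteration 1/2 --
    FD 2: (17,0) -> (19,0) [heading=0, draw]
    LT 90: heading 0 -> 90
    -- iteration 2/2 --
    FD 2: (19,0) -> (19,2) [heading=90, draw]
    LT 90: heading 90 -> 180
  ]
  -- iteration 4/4 --
  BK 16: (19,2) -> (35,2) [heading=180, draw]
  FD 5: (35,2) -> (30,2) [heading=180, draw]
  REPEAT 2 [
    -- iteration 1/2 --
    FD 2: (30,2) -> (28,2) [heading=180, draw]
    LT 90: heading 180 -> 270
    -- iteration 2/2 --
    FD 2: (28,2) -> (28,0) [heading=270, draw]
    LT 90: heading 270 -> 0
  ]
]
PU: pen up
FD 9: (28,0) -> (37,0) [heading=0, move]
FD 1: (37,0) -> (38,0) [heading=0, move]
Final: pos=(38,0), heading=0, 18 segment(s) drawn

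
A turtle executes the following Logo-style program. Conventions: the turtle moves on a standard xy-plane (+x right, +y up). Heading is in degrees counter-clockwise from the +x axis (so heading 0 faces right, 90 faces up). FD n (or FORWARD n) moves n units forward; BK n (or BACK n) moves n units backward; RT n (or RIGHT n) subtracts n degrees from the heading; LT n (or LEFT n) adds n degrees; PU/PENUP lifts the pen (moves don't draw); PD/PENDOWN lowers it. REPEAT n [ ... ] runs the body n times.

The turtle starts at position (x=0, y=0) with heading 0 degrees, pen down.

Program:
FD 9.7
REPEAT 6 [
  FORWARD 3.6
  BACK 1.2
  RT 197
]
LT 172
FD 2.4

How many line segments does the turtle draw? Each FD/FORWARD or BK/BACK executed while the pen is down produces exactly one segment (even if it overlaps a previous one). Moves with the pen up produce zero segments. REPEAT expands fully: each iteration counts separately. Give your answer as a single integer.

Executing turtle program step by step:
Start: pos=(0,0), heading=0, pen down
FD 9.7: (0,0) -> (9.7,0) [heading=0, draw]
REPEAT 6 [
  -- iteration 1/6 --
  FD 3.6: (9.7,0) -> (13.3,0) [heading=0, draw]
  BK 1.2: (13.3,0) -> (12.1,0) [heading=0, draw]
  RT 197: heading 0 -> 163
  -- iteration 2/6 --
  FD 3.6: (12.1,0) -> (8.657,1.053) [heading=163, draw]
  BK 1.2: (8.657,1.053) -> (9.805,0.702) [heading=163, draw]
  RT 197: heading 163 -> 326
  -- iteration 3/6 --
  FD 3.6: (9.805,0.702) -> (12.789,-1.311) [heading=326, draw]
  BK 1.2: (12.789,-1.311) -> (11.795,-0.64) [heading=326, draw]
  RT 197: heading 326 -> 129
  -- iteration 4/6 --
  FD 3.6: (11.795,-0.64) -> (9.529,2.157) [heading=129, draw]
  BK 1.2: (9.529,2.157) -> (10.284,1.225) [heading=129, draw]
  RT 197: heading 129 -> 292
  -- iteration 5/6 --
  FD 3.6: (10.284,1.225) -> (11.633,-2.113) [heading=292, draw]
  BK 1.2: (11.633,-2.113) -> (11.183,-1) [heading=292, draw]
  RT 197: heading 292 -> 95
  -- iteration 6/6 --
  FD 3.6: (11.183,-1) -> (10.869,2.586) [heading=95, draw]
  BK 1.2: (10.869,2.586) -> (10.974,1.39) [heading=95, draw]
  RT 197: heading 95 -> 258
]
LT 172: heading 258 -> 70
FD 2.4: (10.974,1.39) -> (11.795,3.646) [heading=70, draw]
Final: pos=(11.795,3.646), heading=70, 14 segment(s) drawn
Segments drawn: 14

Answer: 14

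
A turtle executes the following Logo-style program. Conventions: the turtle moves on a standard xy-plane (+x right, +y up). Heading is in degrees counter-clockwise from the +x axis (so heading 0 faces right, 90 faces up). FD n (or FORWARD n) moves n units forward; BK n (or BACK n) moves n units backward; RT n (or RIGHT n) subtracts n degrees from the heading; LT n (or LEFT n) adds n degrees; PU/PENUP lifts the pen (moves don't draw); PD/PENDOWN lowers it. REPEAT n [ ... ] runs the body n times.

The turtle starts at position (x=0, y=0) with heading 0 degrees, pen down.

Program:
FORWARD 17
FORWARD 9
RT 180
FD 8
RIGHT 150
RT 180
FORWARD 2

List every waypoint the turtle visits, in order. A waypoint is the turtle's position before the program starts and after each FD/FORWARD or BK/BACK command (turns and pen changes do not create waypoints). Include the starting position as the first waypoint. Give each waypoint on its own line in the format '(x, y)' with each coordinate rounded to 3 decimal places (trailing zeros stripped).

Executing turtle program step by step:
Start: pos=(0,0), heading=0, pen down
FD 17: (0,0) -> (17,0) [heading=0, draw]
FD 9: (17,0) -> (26,0) [heading=0, draw]
RT 180: heading 0 -> 180
FD 8: (26,0) -> (18,0) [heading=180, draw]
RT 150: heading 180 -> 30
RT 180: heading 30 -> 210
FD 2: (18,0) -> (16.268,-1) [heading=210, draw]
Final: pos=(16.268,-1), heading=210, 4 segment(s) drawn
Waypoints (5 total):
(0, 0)
(17, 0)
(26, 0)
(18, 0)
(16.268, -1)

Answer: (0, 0)
(17, 0)
(26, 0)
(18, 0)
(16.268, -1)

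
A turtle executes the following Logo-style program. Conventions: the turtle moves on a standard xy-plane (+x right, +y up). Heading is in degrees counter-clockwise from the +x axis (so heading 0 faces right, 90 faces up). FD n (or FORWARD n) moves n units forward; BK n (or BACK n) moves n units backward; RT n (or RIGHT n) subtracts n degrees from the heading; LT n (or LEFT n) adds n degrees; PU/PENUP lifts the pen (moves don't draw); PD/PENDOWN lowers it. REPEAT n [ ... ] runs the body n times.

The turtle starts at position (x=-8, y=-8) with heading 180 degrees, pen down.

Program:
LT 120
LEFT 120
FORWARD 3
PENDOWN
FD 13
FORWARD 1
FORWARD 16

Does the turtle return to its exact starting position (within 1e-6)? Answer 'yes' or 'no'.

Answer: no

Derivation:
Executing turtle program step by step:
Start: pos=(-8,-8), heading=180, pen down
LT 120: heading 180 -> 300
LT 120: heading 300 -> 60
FD 3: (-8,-8) -> (-6.5,-5.402) [heading=60, draw]
PD: pen down
FD 13: (-6.5,-5.402) -> (0,5.856) [heading=60, draw]
FD 1: (0,5.856) -> (0.5,6.722) [heading=60, draw]
FD 16: (0.5,6.722) -> (8.5,20.579) [heading=60, draw]
Final: pos=(8.5,20.579), heading=60, 4 segment(s) drawn

Start position: (-8, -8)
Final position: (8.5, 20.579)
Distance = 33; >= 1e-6 -> NOT closed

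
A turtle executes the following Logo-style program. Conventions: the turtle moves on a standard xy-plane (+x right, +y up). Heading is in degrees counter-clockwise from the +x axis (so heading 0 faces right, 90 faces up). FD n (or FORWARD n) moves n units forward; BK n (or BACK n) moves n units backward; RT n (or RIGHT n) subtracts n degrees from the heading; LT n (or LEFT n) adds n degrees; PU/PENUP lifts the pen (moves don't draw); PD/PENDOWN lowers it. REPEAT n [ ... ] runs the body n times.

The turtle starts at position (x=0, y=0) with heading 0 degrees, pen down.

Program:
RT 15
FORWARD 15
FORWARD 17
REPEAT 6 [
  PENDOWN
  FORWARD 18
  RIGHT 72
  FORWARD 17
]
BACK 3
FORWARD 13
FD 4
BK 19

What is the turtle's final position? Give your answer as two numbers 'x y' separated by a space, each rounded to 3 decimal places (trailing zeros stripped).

Answer: 48.924 -24.925

Derivation:
Executing turtle program step by step:
Start: pos=(0,0), heading=0, pen down
RT 15: heading 0 -> 345
FD 15: (0,0) -> (14.489,-3.882) [heading=345, draw]
FD 17: (14.489,-3.882) -> (30.91,-8.282) [heading=345, draw]
REPEAT 6 [
  -- iteration 1/6 --
  PD: pen down
  FD 18: (30.91,-8.282) -> (48.296,-12.941) [heading=345, draw]
  RT 72: heading 345 -> 273
  FD 17: (48.296,-12.941) -> (49.186,-29.918) [heading=273, draw]
  -- iteration 2/6 --
  PD: pen down
  FD 18: (49.186,-29.918) -> (50.128,-47.893) [heading=273, draw]
  RT 72: heading 273 -> 201
  FD 17: (50.128,-47.893) -> (34.257,-53.985) [heading=201, draw]
  -- iteration 3/6 --
  PD: pen down
  FD 18: (34.257,-53.985) -> (17.453,-60.436) [heading=201, draw]
  RT 72: heading 201 -> 129
  FD 17: (17.453,-60.436) -> (6.754,-47.224) [heading=129, draw]
  -- iteration 4/6 --
  PD: pen down
  FD 18: (6.754,-47.224) -> (-4.573,-33.236) [heading=129, draw]
  RT 72: heading 129 -> 57
  FD 17: (-4.573,-33.236) -> (4.685,-18.978) [heading=57, draw]
  -- iteration 5/6 --
  PD: pen down
  FD 18: (4.685,-18.978) -> (14.489,-3.882) [heading=57, draw]
  RT 72: heading 57 -> 345
  FD 17: (14.489,-3.882) -> (30.91,-8.282) [heading=345, draw]
  -- iteration 6/6 --
  PD: pen down
  FD 18: (30.91,-8.282) -> (48.296,-12.941) [heading=345, draw]
  RT 72: heading 345 -> 273
  FD 17: (48.296,-12.941) -> (49.186,-29.918) [heading=273, draw]
]
BK 3: (49.186,-29.918) -> (49.029,-26.922) [heading=273, draw]
FD 13: (49.029,-26.922) -> (49.709,-39.904) [heading=273, draw]
FD 4: (49.709,-39.904) -> (49.919,-43.898) [heading=273, draw]
BK 19: (49.919,-43.898) -> (48.924,-24.925) [heading=273, draw]
Final: pos=(48.924,-24.925), heading=273, 18 segment(s) drawn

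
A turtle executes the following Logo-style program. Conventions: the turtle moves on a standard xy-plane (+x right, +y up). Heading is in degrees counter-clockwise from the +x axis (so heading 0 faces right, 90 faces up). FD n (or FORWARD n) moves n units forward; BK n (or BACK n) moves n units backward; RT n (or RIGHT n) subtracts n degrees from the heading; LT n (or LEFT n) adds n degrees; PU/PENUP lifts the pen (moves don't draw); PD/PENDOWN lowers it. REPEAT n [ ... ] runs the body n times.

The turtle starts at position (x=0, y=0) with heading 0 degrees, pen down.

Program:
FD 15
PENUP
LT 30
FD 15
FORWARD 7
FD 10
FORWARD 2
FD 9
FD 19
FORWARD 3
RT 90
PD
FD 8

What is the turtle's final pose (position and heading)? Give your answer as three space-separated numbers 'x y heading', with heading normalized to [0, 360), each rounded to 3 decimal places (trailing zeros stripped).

Executing turtle program step by step:
Start: pos=(0,0), heading=0, pen down
FD 15: (0,0) -> (15,0) [heading=0, draw]
PU: pen up
LT 30: heading 0 -> 30
FD 15: (15,0) -> (27.99,7.5) [heading=30, move]
FD 7: (27.99,7.5) -> (34.053,11) [heading=30, move]
FD 10: (34.053,11) -> (42.713,16) [heading=30, move]
FD 2: (42.713,16) -> (44.445,17) [heading=30, move]
FD 9: (44.445,17) -> (52.239,21.5) [heading=30, move]
FD 19: (52.239,21.5) -> (68.694,31) [heading=30, move]
FD 3: (68.694,31) -> (71.292,32.5) [heading=30, move]
RT 90: heading 30 -> 300
PD: pen down
FD 8: (71.292,32.5) -> (75.292,25.572) [heading=300, draw]
Final: pos=(75.292,25.572), heading=300, 2 segment(s) drawn

Answer: 75.292 25.572 300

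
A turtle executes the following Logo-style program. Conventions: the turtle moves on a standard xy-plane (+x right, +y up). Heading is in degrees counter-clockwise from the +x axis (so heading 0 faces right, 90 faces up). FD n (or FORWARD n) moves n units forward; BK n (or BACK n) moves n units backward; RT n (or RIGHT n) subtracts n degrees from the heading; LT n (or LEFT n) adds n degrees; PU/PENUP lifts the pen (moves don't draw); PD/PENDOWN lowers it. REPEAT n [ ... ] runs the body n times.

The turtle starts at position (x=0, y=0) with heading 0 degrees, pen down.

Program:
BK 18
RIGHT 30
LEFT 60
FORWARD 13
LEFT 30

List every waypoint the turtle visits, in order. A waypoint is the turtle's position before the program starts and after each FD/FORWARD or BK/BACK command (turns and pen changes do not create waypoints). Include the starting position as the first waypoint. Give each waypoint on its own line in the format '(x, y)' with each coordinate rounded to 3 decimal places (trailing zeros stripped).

Answer: (0, 0)
(-18, 0)
(-6.742, 6.5)

Derivation:
Executing turtle program step by step:
Start: pos=(0,0), heading=0, pen down
BK 18: (0,0) -> (-18,0) [heading=0, draw]
RT 30: heading 0 -> 330
LT 60: heading 330 -> 30
FD 13: (-18,0) -> (-6.742,6.5) [heading=30, draw]
LT 30: heading 30 -> 60
Final: pos=(-6.742,6.5), heading=60, 2 segment(s) drawn
Waypoints (3 total):
(0, 0)
(-18, 0)
(-6.742, 6.5)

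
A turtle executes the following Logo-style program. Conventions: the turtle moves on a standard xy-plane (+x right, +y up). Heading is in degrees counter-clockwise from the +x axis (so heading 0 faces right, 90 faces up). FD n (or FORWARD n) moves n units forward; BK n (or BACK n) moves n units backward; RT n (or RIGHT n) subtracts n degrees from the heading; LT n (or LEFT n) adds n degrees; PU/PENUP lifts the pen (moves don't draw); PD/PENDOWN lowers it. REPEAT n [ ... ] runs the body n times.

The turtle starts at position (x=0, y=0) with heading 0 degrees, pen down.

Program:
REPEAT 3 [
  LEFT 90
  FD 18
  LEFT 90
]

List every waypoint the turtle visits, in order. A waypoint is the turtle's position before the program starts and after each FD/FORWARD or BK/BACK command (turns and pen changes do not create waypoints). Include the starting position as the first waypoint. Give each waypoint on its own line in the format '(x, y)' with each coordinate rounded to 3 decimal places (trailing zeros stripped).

Executing turtle program step by step:
Start: pos=(0,0), heading=0, pen down
REPEAT 3 [
  -- iteration 1/3 --
  LT 90: heading 0 -> 90
  FD 18: (0,0) -> (0,18) [heading=90, draw]
  LT 90: heading 90 -> 180
  -- iteration 2/3 --
  LT 90: heading 180 -> 270
  FD 18: (0,18) -> (0,0) [heading=270, draw]
  LT 90: heading 270 -> 0
  -- iteration 3/3 --
  LT 90: heading 0 -> 90
  FD 18: (0,0) -> (0,18) [heading=90, draw]
  LT 90: heading 90 -> 180
]
Final: pos=(0,18), heading=180, 3 segment(s) drawn
Waypoints (4 total):
(0, 0)
(0, 18)
(0, 0)
(0, 18)

Answer: (0, 0)
(0, 18)
(0, 0)
(0, 18)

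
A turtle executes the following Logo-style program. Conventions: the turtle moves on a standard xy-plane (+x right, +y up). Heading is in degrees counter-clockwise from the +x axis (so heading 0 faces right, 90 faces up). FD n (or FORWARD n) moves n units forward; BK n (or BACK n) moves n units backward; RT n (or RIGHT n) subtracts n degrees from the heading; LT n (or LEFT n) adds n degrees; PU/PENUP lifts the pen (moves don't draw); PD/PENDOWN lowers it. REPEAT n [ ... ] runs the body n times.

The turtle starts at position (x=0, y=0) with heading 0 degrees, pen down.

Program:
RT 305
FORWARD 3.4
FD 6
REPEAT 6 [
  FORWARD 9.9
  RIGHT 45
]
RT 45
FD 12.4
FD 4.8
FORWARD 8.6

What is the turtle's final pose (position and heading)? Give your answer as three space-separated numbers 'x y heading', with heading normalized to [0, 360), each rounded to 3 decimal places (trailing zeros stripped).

Executing turtle program step by step:
Start: pos=(0,0), heading=0, pen down
RT 305: heading 0 -> 55
FD 3.4: (0,0) -> (1.95,2.785) [heading=55, draw]
FD 6: (1.95,2.785) -> (5.392,7.7) [heading=55, draw]
REPEAT 6 [
  -- iteration 1/6 --
  FD 9.9: (5.392,7.7) -> (11.07,15.81) [heading=55, draw]
  RT 45: heading 55 -> 10
  -- iteration 2/6 --
  FD 9.9: (11.07,15.81) -> (20.82,17.529) [heading=10, draw]
  RT 45: heading 10 -> 325
  -- iteration 3/6 --
  FD 9.9: (20.82,17.529) -> (28.929,11.85) [heading=325, draw]
  RT 45: heading 325 -> 280
  -- iteration 4/6 --
  FD 9.9: (28.929,11.85) -> (30.648,2.101) [heading=280, draw]
  RT 45: heading 280 -> 235
  -- iteration 5/6 --
  FD 9.9: (30.648,2.101) -> (24.97,-6.009) [heading=235, draw]
  RT 45: heading 235 -> 190
  -- iteration 6/6 --
  FD 9.9: (24.97,-6.009) -> (15.22,-7.728) [heading=190, draw]
  RT 45: heading 190 -> 145
]
RT 45: heading 145 -> 100
FD 12.4: (15.22,-7.728) -> (13.067,4.484) [heading=100, draw]
FD 4.8: (13.067,4.484) -> (12.234,9.211) [heading=100, draw]
FD 8.6: (12.234,9.211) -> (10.74,17.68) [heading=100, draw]
Final: pos=(10.74,17.68), heading=100, 11 segment(s) drawn

Answer: 10.74 17.68 100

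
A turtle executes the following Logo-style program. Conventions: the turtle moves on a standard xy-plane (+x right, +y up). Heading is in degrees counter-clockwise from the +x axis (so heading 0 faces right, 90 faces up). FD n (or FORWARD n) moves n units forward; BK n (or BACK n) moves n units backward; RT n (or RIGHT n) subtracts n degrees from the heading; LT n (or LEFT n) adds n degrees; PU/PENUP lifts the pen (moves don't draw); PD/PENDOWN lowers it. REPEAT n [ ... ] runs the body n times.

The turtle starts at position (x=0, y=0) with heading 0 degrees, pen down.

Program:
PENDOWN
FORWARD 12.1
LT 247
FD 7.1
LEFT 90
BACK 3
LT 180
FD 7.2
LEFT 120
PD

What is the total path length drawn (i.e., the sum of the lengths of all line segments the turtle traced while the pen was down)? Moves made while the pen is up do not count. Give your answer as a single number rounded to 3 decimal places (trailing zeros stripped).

Executing turtle program step by step:
Start: pos=(0,0), heading=0, pen down
PD: pen down
FD 12.1: (0,0) -> (12.1,0) [heading=0, draw]
LT 247: heading 0 -> 247
FD 7.1: (12.1,0) -> (9.326,-6.536) [heading=247, draw]
LT 90: heading 247 -> 337
BK 3: (9.326,-6.536) -> (6.564,-5.363) [heading=337, draw]
LT 180: heading 337 -> 157
FD 7.2: (6.564,-5.363) -> (-0.063,-2.55) [heading=157, draw]
LT 120: heading 157 -> 277
PD: pen down
Final: pos=(-0.063,-2.55), heading=277, 4 segment(s) drawn

Segment lengths:
  seg 1: (0,0) -> (12.1,0), length = 12.1
  seg 2: (12.1,0) -> (9.326,-6.536), length = 7.1
  seg 3: (9.326,-6.536) -> (6.564,-5.363), length = 3
  seg 4: (6.564,-5.363) -> (-0.063,-2.55), length = 7.2
Total = 29.4

Answer: 29.4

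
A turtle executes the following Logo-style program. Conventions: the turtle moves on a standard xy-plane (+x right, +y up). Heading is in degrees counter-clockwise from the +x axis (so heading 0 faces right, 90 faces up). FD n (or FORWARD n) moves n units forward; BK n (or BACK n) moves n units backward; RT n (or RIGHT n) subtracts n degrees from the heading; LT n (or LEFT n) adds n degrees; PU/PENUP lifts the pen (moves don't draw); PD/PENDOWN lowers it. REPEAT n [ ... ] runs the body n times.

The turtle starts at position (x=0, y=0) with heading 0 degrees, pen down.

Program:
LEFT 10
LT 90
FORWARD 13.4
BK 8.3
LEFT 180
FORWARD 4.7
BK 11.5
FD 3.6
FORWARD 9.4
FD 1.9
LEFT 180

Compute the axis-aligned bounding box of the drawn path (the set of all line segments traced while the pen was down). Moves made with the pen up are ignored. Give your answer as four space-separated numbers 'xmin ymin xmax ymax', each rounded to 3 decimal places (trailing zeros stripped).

Answer: -2.327 -2.954 0.521 13.196

Derivation:
Executing turtle program step by step:
Start: pos=(0,0), heading=0, pen down
LT 10: heading 0 -> 10
LT 90: heading 10 -> 100
FD 13.4: (0,0) -> (-2.327,13.196) [heading=100, draw]
BK 8.3: (-2.327,13.196) -> (-0.886,5.023) [heading=100, draw]
LT 180: heading 100 -> 280
FD 4.7: (-0.886,5.023) -> (-0.069,0.394) [heading=280, draw]
BK 11.5: (-0.069,0.394) -> (-2.066,11.719) [heading=280, draw]
FD 3.6: (-2.066,11.719) -> (-1.441,8.174) [heading=280, draw]
FD 9.4: (-1.441,8.174) -> (0.191,-1.083) [heading=280, draw]
FD 1.9: (0.191,-1.083) -> (0.521,-2.954) [heading=280, draw]
LT 180: heading 280 -> 100
Final: pos=(0.521,-2.954), heading=100, 7 segment(s) drawn

Segment endpoints: x in {-2.327, -2.066, -1.441, -0.886, -0.069, 0, 0.191, 0.521}, y in {-2.954, -1.083, 0, 0.394, 5.023, 8.174, 11.719, 13.196}
xmin=-2.327, ymin=-2.954, xmax=0.521, ymax=13.196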